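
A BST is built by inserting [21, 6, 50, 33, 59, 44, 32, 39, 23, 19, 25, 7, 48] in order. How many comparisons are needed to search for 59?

Search path for 59: 21 -> 50 -> 59
Found: True
Comparisons: 3


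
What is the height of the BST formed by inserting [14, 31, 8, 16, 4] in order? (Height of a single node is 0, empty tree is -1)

Insertion order: [14, 31, 8, 16, 4]
Tree (level-order array): [14, 8, 31, 4, None, 16]
Compute height bottom-up (empty subtree = -1):
  height(4) = 1 + max(-1, -1) = 0
  height(8) = 1 + max(0, -1) = 1
  height(16) = 1 + max(-1, -1) = 0
  height(31) = 1 + max(0, -1) = 1
  height(14) = 1 + max(1, 1) = 2
Height = 2


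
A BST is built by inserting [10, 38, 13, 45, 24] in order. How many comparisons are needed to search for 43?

Search path for 43: 10 -> 38 -> 45
Found: False
Comparisons: 3


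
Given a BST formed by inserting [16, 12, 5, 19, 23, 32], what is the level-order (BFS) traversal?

Tree insertion order: [16, 12, 5, 19, 23, 32]
Tree (level-order array): [16, 12, 19, 5, None, None, 23, None, None, None, 32]
BFS from the root, enqueuing left then right child of each popped node:
  queue [16] -> pop 16, enqueue [12, 19], visited so far: [16]
  queue [12, 19] -> pop 12, enqueue [5], visited so far: [16, 12]
  queue [19, 5] -> pop 19, enqueue [23], visited so far: [16, 12, 19]
  queue [5, 23] -> pop 5, enqueue [none], visited so far: [16, 12, 19, 5]
  queue [23] -> pop 23, enqueue [32], visited so far: [16, 12, 19, 5, 23]
  queue [32] -> pop 32, enqueue [none], visited so far: [16, 12, 19, 5, 23, 32]
Result: [16, 12, 19, 5, 23, 32]


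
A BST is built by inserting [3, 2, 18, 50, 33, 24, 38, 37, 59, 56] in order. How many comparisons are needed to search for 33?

Search path for 33: 3 -> 18 -> 50 -> 33
Found: True
Comparisons: 4


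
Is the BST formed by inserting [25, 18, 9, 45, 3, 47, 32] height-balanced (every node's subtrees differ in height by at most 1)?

Tree (level-order array): [25, 18, 45, 9, None, 32, 47, 3]
Definition: a tree is height-balanced if, at every node, |h(left) - h(right)| <= 1 (empty subtree has height -1).
Bottom-up per-node check:
  node 3: h_left=-1, h_right=-1, diff=0 [OK], height=0
  node 9: h_left=0, h_right=-1, diff=1 [OK], height=1
  node 18: h_left=1, h_right=-1, diff=2 [FAIL (|1--1|=2 > 1)], height=2
  node 32: h_left=-1, h_right=-1, diff=0 [OK], height=0
  node 47: h_left=-1, h_right=-1, diff=0 [OK], height=0
  node 45: h_left=0, h_right=0, diff=0 [OK], height=1
  node 25: h_left=2, h_right=1, diff=1 [OK], height=3
Node 18 violates the condition: |1 - -1| = 2 > 1.
Result: Not balanced


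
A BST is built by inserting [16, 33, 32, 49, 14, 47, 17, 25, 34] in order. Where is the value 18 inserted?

Starting tree (level order): [16, 14, 33, None, None, 32, 49, 17, None, 47, None, None, 25, 34]
Insertion path: 16 -> 33 -> 32 -> 17 -> 25
Result: insert 18 as left child of 25
Final tree (level order): [16, 14, 33, None, None, 32, 49, 17, None, 47, None, None, 25, 34, None, 18]


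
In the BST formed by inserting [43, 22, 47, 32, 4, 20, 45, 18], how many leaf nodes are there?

Tree built from: [43, 22, 47, 32, 4, 20, 45, 18]
Tree (level-order array): [43, 22, 47, 4, 32, 45, None, None, 20, None, None, None, None, 18]
Rule: A leaf has 0 children.
Per-node child counts:
  node 43: 2 child(ren)
  node 22: 2 child(ren)
  node 4: 1 child(ren)
  node 20: 1 child(ren)
  node 18: 0 child(ren)
  node 32: 0 child(ren)
  node 47: 1 child(ren)
  node 45: 0 child(ren)
Matching nodes: [18, 32, 45]
Count of leaf nodes: 3


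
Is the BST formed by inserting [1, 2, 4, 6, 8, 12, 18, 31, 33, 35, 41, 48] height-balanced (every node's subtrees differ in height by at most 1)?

Tree (level-order array): [1, None, 2, None, 4, None, 6, None, 8, None, 12, None, 18, None, 31, None, 33, None, 35, None, 41, None, 48]
Definition: a tree is height-balanced if, at every node, |h(left) - h(right)| <= 1 (empty subtree has height -1).
Bottom-up per-node check:
  node 48: h_left=-1, h_right=-1, diff=0 [OK], height=0
  node 41: h_left=-1, h_right=0, diff=1 [OK], height=1
  node 35: h_left=-1, h_right=1, diff=2 [FAIL (|-1-1|=2 > 1)], height=2
  node 33: h_left=-1, h_right=2, diff=3 [FAIL (|-1-2|=3 > 1)], height=3
  node 31: h_left=-1, h_right=3, diff=4 [FAIL (|-1-3|=4 > 1)], height=4
  node 18: h_left=-1, h_right=4, diff=5 [FAIL (|-1-4|=5 > 1)], height=5
  node 12: h_left=-1, h_right=5, diff=6 [FAIL (|-1-5|=6 > 1)], height=6
  node 8: h_left=-1, h_right=6, diff=7 [FAIL (|-1-6|=7 > 1)], height=7
  node 6: h_left=-1, h_right=7, diff=8 [FAIL (|-1-7|=8 > 1)], height=8
  node 4: h_left=-1, h_right=8, diff=9 [FAIL (|-1-8|=9 > 1)], height=9
  node 2: h_left=-1, h_right=9, diff=10 [FAIL (|-1-9|=10 > 1)], height=10
  node 1: h_left=-1, h_right=10, diff=11 [FAIL (|-1-10|=11 > 1)], height=11
Node 35 violates the condition: |-1 - 1| = 2 > 1.
Result: Not balanced


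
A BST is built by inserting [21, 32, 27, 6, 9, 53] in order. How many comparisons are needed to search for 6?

Search path for 6: 21 -> 6
Found: True
Comparisons: 2


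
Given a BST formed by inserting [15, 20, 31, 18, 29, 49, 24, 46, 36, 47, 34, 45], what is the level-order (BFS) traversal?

Tree insertion order: [15, 20, 31, 18, 29, 49, 24, 46, 36, 47, 34, 45]
Tree (level-order array): [15, None, 20, 18, 31, None, None, 29, 49, 24, None, 46, None, None, None, 36, 47, 34, 45]
BFS from the root, enqueuing left then right child of each popped node:
  queue [15] -> pop 15, enqueue [20], visited so far: [15]
  queue [20] -> pop 20, enqueue [18, 31], visited so far: [15, 20]
  queue [18, 31] -> pop 18, enqueue [none], visited so far: [15, 20, 18]
  queue [31] -> pop 31, enqueue [29, 49], visited so far: [15, 20, 18, 31]
  queue [29, 49] -> pop 29, enqueue [24], visited so far: [15, 20, 18, 31, 29]
  queue [49, 24] -> pop 49, enqueue [46], visited so far: [15, 20, 18, 31, 29, 49]
  queue [24, 46] -> pop 24, enqueue [none], visited so far: [15, 20, 18, 31, 29, 49, 24]
  queue [46] -> pop 46, enqueue [36, 47], visited so far: [15, 20, 18, 31, 29, 49, 24, 46]
  queue [36, 47] -> pop 36, enqueue [34, 45], visited so far: [15, 20, 18, 31, 29, 49, 24, 46, 36]
  queue [47, 34, 45] -> pop 47, enqueue [none], visited so far: [15, 20, 18, 31, 29, 49, 24, 46, 36, 47]
  queue [34, 45] -> pop 34, enqueue [none], visited so far: [15, 20, 18, 31, 29, 49, 24, 46, 36, 47, 34]
  queue [45] -> pop 45, enqueue [none], visited so far: [15, 20, 18, 31, 29, 49, 24, 46, 36, 47, 34, 45]
Result: [15, 20, 18, 31, 29, 49, 24, 46, 36, 47, 34, 45]


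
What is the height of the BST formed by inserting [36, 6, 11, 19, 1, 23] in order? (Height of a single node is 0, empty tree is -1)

Insertion order: [36, 6, 11, 19, 1, 23]
Tree (level-order array): [36, 6, None, 1, 11, None, None, None, 19, None, 23]
Compute height bottom-up (empty subtree = -1):
  height(1) = 1 + max(-1, -1) = 0
  height(23) = 1 + max(-1, -1) = 0
  height(19) = 1 + max(-1, 0) = 1
  height(11) = 1 + max(-1, 1) = 2
  height(6) = 1 + max(0, 2) = 3
  height(36) = 1 + max(3, -1) = 4
Height = 4


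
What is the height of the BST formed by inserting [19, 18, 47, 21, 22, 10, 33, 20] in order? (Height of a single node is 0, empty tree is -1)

Insertion order: [19, 18, 47, 21, 22, 10, 33, 20]
Tree (level-order array): [19, 18, 47, 10, None, 21, None, None, None, 20, 22, None, None, None, 33]
Compute height bottom-up (empty subtree = -1):
  height(10) = 1 + max(-1, -1) = 0
  height(18) = 1 + max(0, -1) = 1
  height(20) = 1 + max(-1, -1) = 0
  height(33) = 1 + max(-1, -1) = 0
  height(22) = 1 + max(-1, 0) = 1
  height(21) = 1 + max(0, 1) = 2
  height(47) = 1 + max(2, -1) = 3
  height(19) = 1 + max(1, 3) = 4
Height = 4


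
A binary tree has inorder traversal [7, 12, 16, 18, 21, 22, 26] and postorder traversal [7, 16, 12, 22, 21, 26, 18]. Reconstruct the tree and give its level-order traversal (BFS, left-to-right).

Inorder:   [7, 12, 16, 18, 21, 22, 26]
Postorder: [7, 16, 12, 22, 21, 26, 18]
Algorithm: postorder visits root last, so walk postorder right-to-left;
each value is the root of the current inorder slice — split it at that
value, recurse on the right subtree first, then the left.
Recursive splits:
  root=18; inorder splits into left=[7, 12, 16], right=[21, 22, 26]
  root=26; inorder splits into left=[21, 22], right=[]
  root=21; inorder splits into left=[], right=[22]
  root=22; inorder splits into left=[], right=[]
  root=12; inorder splits into left=[7], right=[16]
  root=16; inorder splits into left=[], right=[]
  root=7; inorder splits into left=[], right=[]
Reconstructed level-order: [18, 12, 26, 7, 16, 21, 22]


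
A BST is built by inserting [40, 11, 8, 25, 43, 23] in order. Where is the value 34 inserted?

Starting tree (level order): [40, 11, 43, 8, 25, None, None, None, None, 23]
Insertion path: 40 -> 11 -> 25
Result: insert 34 as right child of 25
Final tree (level order): [40, 11, 43, 8, 25, None, None, None, None, 23, 34]


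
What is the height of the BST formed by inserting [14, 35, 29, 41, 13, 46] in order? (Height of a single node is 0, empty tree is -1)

Insertion order: [14, 35, 29, 41, 13, 46]
Tree (level-order array): [14, 13, 35, None, None, 29, 41, None, None, None, 46]
Compute height bottom-up (empty subtree = -1):
  height(13) = 1 + max(-1, -1) = 0
  height(29) = 1 + max(-1, -1) = 0
  height(46) = 1 + max(-1, -1) = 0
  height(41) = 1 + max(-1, 0) = 1
  height(35) = 1 + max(0, 1) = 2
  height(14) = 1 + max(0, 2) = 3
Height = 3


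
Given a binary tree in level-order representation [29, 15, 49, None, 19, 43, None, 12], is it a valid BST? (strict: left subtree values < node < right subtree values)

Level-order array: [29, 15, 49, None, 19, 43, None, 12]
Validate using subtree bounds (lo, hi): at each node, require lo < value < hi,
then recurse left with hi=value and right with lo=value.
Preorder trace (stopping at first violation):
  at node 29 with bounds (-inf, +inf): OK
  at node 15 with bounds (-inf, 29): OK
  at node 19 with bounds (15, 29): OK
  at node 12 with bounds (15, 19): VIOLATION
Node 12 violates its bound: not (15 < 12 < 19).
Result: Not a valid BST


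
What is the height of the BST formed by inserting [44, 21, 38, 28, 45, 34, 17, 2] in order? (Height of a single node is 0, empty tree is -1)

Insertion order: [44, 21, 38, 28, 45, 34, 17, 2]
Tree (level-order array): [44, 21, 45, 17, 38, None, None, 2, None, 28, None, None, None, None, 34]
Compute height bottom-up (empty subtree = -1):
  height(2) = 1 + max(-1, -1) = 0
  height(17) = 1 + max(0, -1) = 1
  height(34) = 1 + max(-1, -1) = 0
  height(28) = 1 + max(-1, 0) = 1
  height(38) = 1 + max(1, -1) = 2
  height(21) = 1 + max(1, 2) = 3
  height(45) = 1 + max(-1, -1) = 0
  height(44) = 1 + max(3, 0) = 4
Height = 4


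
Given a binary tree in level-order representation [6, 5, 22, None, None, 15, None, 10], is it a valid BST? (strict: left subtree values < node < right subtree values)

Level-order array: [6, 5, 22, None, None, 15, None, 10]
Validate using subtree bounds (lo, hi): at each node, require lo < value < hi,
then recurse left with hi=value and right with lo=value.
Preorder trace (stopping at first violation):
  at node 6 with bounds (-inf, +inf): OK
  at node 5 with bounds (-inf, 6): OK
  at node 22 with bounds (6, +inf): OK
  at node 15 with bounds (6, 22): OK
  at node 10 with bounds (6, 15): OK
No violation found at any node.
Result: Valid BST


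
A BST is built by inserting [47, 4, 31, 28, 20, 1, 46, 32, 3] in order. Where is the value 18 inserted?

Starting tree (level order): [47, 4, None, 1, 31, None, 3, 28, 46, None, None, 20, None, 32]
Insertion path: 47 -> 4 -> 31 -> 28 -> 20
Result: insert 18 as left child of 20
Final tree (level order): [47, 4, None, 1, 31, None, 3, 28, 46, None, None, 20, None, 32, None, 18]


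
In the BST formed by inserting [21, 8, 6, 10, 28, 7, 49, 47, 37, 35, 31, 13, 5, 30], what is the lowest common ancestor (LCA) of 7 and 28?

Tree insertion order: [21, 8, 6, 10, 28, 7, 49, 47, 37, 35, 31, 13, 5, 30]
Tree (level-order array): [21, 8, 28, 6, 10, None, 49, 5, 7, None, 13, 47, None, None, None, None, None, None, None, 37, None, 35, None, 31, None, 30]
In a BST, the LCA of p=7, q=28 is the first node v on the
root-to-leaf path with p <= v <= q (go left if both < v, right if both > v).
Walk from root:
  at 21: 7 <= 21 <= 28, this is the LCA
LCA = 21


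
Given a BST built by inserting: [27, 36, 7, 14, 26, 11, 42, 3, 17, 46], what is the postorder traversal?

Tree insertion order: [27, 36, 7, 14, 26, 11, 42, 3, 17, 46]
Tree (level-order array): [27, 7, 36, 3, 14, None, 42, None, None, 11, 26, None, 46, None, None, 17]
Postorder traversal: [3, 11, 17, 26, 14, 7, 46, 42, 36, 27]


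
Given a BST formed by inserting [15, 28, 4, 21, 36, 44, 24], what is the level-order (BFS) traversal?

Tree insertion order: [15, 28, 4, 21, 36, 44, 24]
Tree (level-order array): [15, 4, 28, None, None, 21, 36, None, 24, None, 44]
BFS from the root, enqueuing left then right child of each popped node:
  queue [15] -> pop 15, enqueue [4, 28], visited so far: [15]
  queue [4, 28] -> pop 4, enqueue [none], visited so far: [15, 4]
  queue [28] -> pop 28, enqueue [21, 36], visited so far: [15, 4, 28]
  queue [21, 36] -> pop 21, enqueue [24], visited so far: [15, 4, 28, 21]
  queue [36, 24] -> pop 36, enqueue [44], visited so far: [15, 4, 28, 21, 36]
  queue [24, 44] -> pop 24, enqueue [none], visited so far: [15, 4, 28, 21, 36, 24]
  queue [44] -> pop 44, enqueue [none], visited so far: [15, 4, 28, 21, 36, 24, 44]
Result: [15, 4, 28, 21, 36, 24, 44]


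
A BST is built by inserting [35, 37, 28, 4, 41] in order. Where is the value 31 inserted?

Starting tree (level order): [35, 28, 37, 4, None, None, 41]
Insertion path: 35 -> 28
Result: insert 31 as right child of 28
Final tree (level order): [35, 28, 37, 4, 31, None, 41]


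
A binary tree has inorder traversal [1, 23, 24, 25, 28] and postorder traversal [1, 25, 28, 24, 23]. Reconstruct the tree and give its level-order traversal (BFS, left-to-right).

Inorder:   [1, 23, 24, 25, 28]
Postorder: [1, 25, 28, 24, 23]
Algorithm: postorder visits root last, so walk postorder right-to-left;
each value is the root of the current inorder slice — split it at that
value, recurse on the right subtree first, then the left.
Recursive splits:
  root=23; inorder splits into left=[1], right=[24, 25, 28]
  root=24; inorder splits into left=[], right=[25, 28]
  root=28; inorder splits into left=[25], right=[]
  root=25; inorder splits into left=[], right=[]
  root=1; inorder splits into left=[], right=[]
Reconstructed level-order: [23, 1, 24, 28, 25]


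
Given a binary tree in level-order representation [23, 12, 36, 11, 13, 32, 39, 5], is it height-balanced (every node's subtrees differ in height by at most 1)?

Tree (level-order array): [23, 12, 36, 11, 13, 32, 39, 5]
Definition: a tree is height-balanced if, at every node, |h(left) - h(right)| <= 1 (empty subtree has height -1).
Bottom-up per-node check:
  node 5: h_left=-1, h_right=-1, diff=0 [OK], height=0
  node 11: h_left=0, h_right=-1, diff=1 [OK], height=1
  node 13: h_left=-1, h_right=-1, diff=0 [OK], height=0
  node 12: h_left=1, h_right=0, diff=1 [OK], height=2
  node 32: h_left=-1, h_right=-1, diff=0 [OK], height=0
  node 39: h_left=-1, h_right=-1, diff=0 [OK], height=0
  node 36: h_left=0, h_right=0, diff=0 [OK], height=1
  node 23: h_left=2, h_right=1, diff=1 [OK], height=3
All nodes satisfy the balance condition.
Result: Balanced


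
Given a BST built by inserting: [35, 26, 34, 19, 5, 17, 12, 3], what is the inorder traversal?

Tree insertion order: [35, 26, 34, 19, 5, 17, 12, 3]
Tree (level-order array): [35, 26, None, 19, 34, 5, None, None, None, 3, 17, None, None, 12]
Inorder traversal: [3, 5, 12, 17, 19, 26, 34, 35]


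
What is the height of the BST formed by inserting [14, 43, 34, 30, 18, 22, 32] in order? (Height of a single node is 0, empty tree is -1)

Insertion order: [14, 43, 34, 30, 18, 22, 32]
Tree (level-order array): [14, None, 43, 34, None, 30, None, 18, 32, None, 22]
Compute height bottom-up (empty subtree = -1):
  height(22) = 1 + max(-1, -1) = 0
  height(18) = 1 + max(-1, 0) = 1
  height(32) = 1 + max(-1, -1) = 0
  height(30) = 1 + max(1, 0) = 2
  height(34) = 1 + max(2, -1) = 3
  height(43) = 1 + max(3, -1) = 4
  height(14) = 1 + max(-1, 4) = 5
Height = 5


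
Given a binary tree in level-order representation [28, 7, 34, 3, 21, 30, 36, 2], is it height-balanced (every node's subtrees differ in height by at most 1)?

Tree (level-order array): [28, 7, 34, 3, 21, 30, 36, 2]
Definition: a tree is height-balanced if, at every node, |h(left) - h(right)| <= 1 (empty subtree has height -1).
Bottom-up per-node check:
  node 2: h_left=-1, h_right=-1, diff=0 [OK], height=0
  node 3: h_left=0, h_right=-1, diff=1 [OK], height=1
  node 21: h_left=-1, h_right=-1, diff=0 [OK], height=0
  node 7: h_left=1, h_right=0, diff=1 [OK], height=2
  node 30: h_left=-1, h_right=-1, diff=0 [OK], height=0
  node 36: h_left=-1, h_right=-1, diff=0 [OK], height=0
  node 34: h_left=0, h_right=0, diff=0 [OK], height=1
  node 28: h_left=2, h_right=1, diff=1 [OK], height=3
All nodes satisfy the balance condition.
Result: Balanced


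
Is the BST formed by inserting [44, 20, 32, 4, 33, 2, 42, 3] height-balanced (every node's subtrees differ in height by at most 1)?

Tree (level-order array): [44, 20, None, 4, 32, 2, None, None, 33, None, 3, None, 42]
Definition: a tree is height-balanced if, at every node, |h(left) - h(right)| <= 1 (empty subtree has height -1).
Bottom-up per-node check:
  node 3: h_left=-1, h_right=-1, diff=0 [OK], height=0
  node 2: h_left=-1, h_right=0, diff=1 [OK], height=1
  node 4: h_left=1, h_right=-1, diff=2 [FAIL (|1--1|=2 > 1)], height=2
  node 42: h_left=-1, h_right=-1, diff=0 [OK], height=0
  node 33: h_left=-1, h_right=0, diff=1 [OK], height=1
  node 32: h_left=-1, h_right=1, diff=2 [FAIL (|-1-1|=2 > 1)], height=2
  node 20: h_left=2, h_right=2, diff=0 [OK], height=3
  node 44: h_left=3, h_right=-1, diff=4 [FAIL (|3--1|=4 > 1)], height=4
Node 4 violates the condition: |1 - -1| = 2 > 1.
Result: Not balanced


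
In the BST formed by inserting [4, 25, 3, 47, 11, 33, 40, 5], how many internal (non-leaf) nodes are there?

Tree built from: [4, 25, 3, 47, 11, 33, 40, 5]
Tree (level-order array): [4, 3, 25, None, None, 11, 47, 5, None, 33, None, None, None, None, 40]
Rule: An internal node has at least one child.
Per-node child counts:
  node 4: 2 child(ren)
  node 3: 0 child(ren)
  node 25: 2 child(ren)
  node 11: 1 child(ren)
  node 5: 0 child(ren)
  node 47: 1 child(ren)
  node 33: 1 child(ren)
  node 40: 0 child(ren)
Matching nodes: [4, 25, 11, 47, 33]
Count of internal (non-leaf) nodes: 5


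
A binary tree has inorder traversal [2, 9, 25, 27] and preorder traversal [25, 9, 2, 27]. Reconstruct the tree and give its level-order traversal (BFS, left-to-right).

Inorder:  [2, 9, 25, 27]
Preorder: [25, 9, 2, 27]
Algorithm: preorder visits root first, so consume preorder in order;
for each root, split the current inorder slice at that value into
left-subtree inorder and right-subtree inorder, then recurse.
Recursive splits:
  root=25; inorder splits into left=[2, 9], right=[27]
  root=9; inorder splits into left=[2], right=[]
  root=2; inorder splits into left=[], right=[]
  root=27; inorder splits into left=[], right=[]
Reconstructed level-order: [25, 9, 27, 2]


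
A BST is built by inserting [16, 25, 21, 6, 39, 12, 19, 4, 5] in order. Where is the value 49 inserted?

Starting tree (level order): [16, 6, 25, 4, 12, 21, 39, None, 5, None, None, 19]
Insertion path: 16 -> 25 -> 39
Result: insert 49 as right child of 39
Final tree (level order): [16, 6, 25, 4, 12, 21, 39, None, 5, None, None, 19, None, None, 49]


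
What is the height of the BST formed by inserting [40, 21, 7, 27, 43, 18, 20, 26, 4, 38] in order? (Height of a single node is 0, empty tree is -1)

Insertion order: [40, 21, 7, 27, 43, 18, 20, 26, 4, 38]
Tree (level-order array): [40, 21, 43, 7, 27, None, None, 4, 18, 26, 38, None, None, None, 20]
Compute height bottom-up (empty subtree = -1):
  height(4) = 1 + max(-1, -1) = 0
  height(20) = 1 + max(-1, -1) = 0
  height(18) = 1 + max(-1, 0) = 1
  height(7) = 1 + max(0, 1) = 2
  height(26) = 1 + max(-1, -1) = 0
  height(38) = 1 + max(-1, -1) = 0
  height(27) = 1 + max(0, 0) = 1
  height(21) = 1 + max(2, 1) = 3
  height(43) = 1 + max(-1, -1) = 0
  height(40) = 1 + max(3, 0) = 4
Height = 4


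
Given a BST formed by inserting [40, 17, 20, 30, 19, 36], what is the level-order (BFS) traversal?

Tree insertion order: [40, 17, 20, 30, 19, 36]
Tree (level-order array): [40, 17, None, None, 20, 19, 30, None, None, None, 36]
BFS from the root, enqueuing left then right child of each popped node:
  queue [40] -> pop 40, enqueue [17], visited so far: [40]
  queue [17] -> pop 17, enqueue [20], visited so far: [40, 17]
  queue [20] -> pop 20, enqueue [19, 30], visited so far: [40, 17, 20]
  queue [19, 30] -> pop 19, enqueue [none], visited so far: [40, 17, 20, 19]
  queue [30] -> pop 30, enqueue [36], visited so far: [40, 17, 20, 19, 30]
  queue [36] -> pop 36, enqueue [none], visited so far: [40, 17, 20, 19, 30, 36]
Result: [40, 17, 20, 19, 30, 36]


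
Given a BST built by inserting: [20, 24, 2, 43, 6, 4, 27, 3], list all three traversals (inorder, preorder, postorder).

Tree insertion order: [20, 24, 2, 43, 6, 4, 27, 3]
Tree (level-order array): [20, 2, 24, None, 6, None, 43, 4, None, 27, None, 3]
Inorder (L, root, R): [2, 3, 4, 6, 20, 24, 27, 43]
Preorder (root, L, R): [20, 2, 6, 4, 3, 24, 43, 27]
Postorder (L, R, root): [3, 4, 6, 2, 27, 43, 24, 20]


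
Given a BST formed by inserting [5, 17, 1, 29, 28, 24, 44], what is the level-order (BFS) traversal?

Tree insertion order: [5, 17, 1, 29, 28, 24, 44]
Tree (level-order array): [5, 1, 17, None, None, None, 29, 28, 44, 24]
BFS from the root, enqueuing left then right child of each popped node:
  queue [5] -> pop 5, enqueue [1, 17], visited so far: [5]
  queue [1, 17] -> pop 1, enqueue [none], visited so far: [5, 1]
  queue [17] -> pop 17, enqueue [29], visited so far: [5, 1, 17]
  queue [29] -> pop 29, enqueue [28, 44], visited so far: [5, 1, 17, 29]
  queue [28, 44] -> pop 28, enqueue [24], visited so far: [5, 1, 17, 29, 28]
  queue [44, 24] -> pop 44, enqueue [none], visited so far: [5, 1, 17, 29, 28, 44]
  queue [24] -> pop 24, enqueue [none], visited so far: [5, 1, 17, 29, 28, 44, 24]
Result: [5, 1, 17, 29, 28, 44, 24]


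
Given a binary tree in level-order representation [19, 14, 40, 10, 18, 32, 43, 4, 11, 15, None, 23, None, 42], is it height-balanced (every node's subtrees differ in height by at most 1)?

Tree (level-order array): [19, 14, 40, 10, 18, 32, 43, 4, 11, 15, None, 23, None, 42]
Definition: a tree is height-balanced if, at every node, |h(left) - h(right)| <= 1 (empty subtree has height -1).
Bottom-up per-node check:
  node 4: h_left=-1, h_right=-1, diff=0 [OK], height=0
  node 11: h_left=-1, h_right=-1, diff=0 [OK], height=0
  node 10: h_left=0, h_right=0, diff=0 [OK], height=1
  node 15: h_left=-1, h_right=-1, diff=0 [OK], height=0
  node 18: h_left=0, h_right=-1, diff=1 [OK], height=1
  node 14: h_left=1, h_right=1, diff=0 [OK], height=2
  node 23: h_left=-1, h_right=-1, diff=0 [OK], height=0
  node 32: h_left=0, h_right=-1, diff=1 [OK], height=1
  node 42: h_left=-1, h_right=-1, diff=0 [OK], height=0
  node 43: h_left=0, h_right=-1, diff=1 [OK], height=1
  node 40: h_left=1, h_right=1, diff=0 [OK], height=2
  node 19: h_left=2, h_right=2, diff=0 [OK], height=3
All nodes satisfy the balance condition.
Result: Balanced


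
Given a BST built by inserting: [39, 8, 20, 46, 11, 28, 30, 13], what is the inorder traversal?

Tree insertion order: [39, 8, 20, 46, 11, 28, 30, 13]
Tree (level-order array): [39, 8, 46, None, 20, None, None, 11, 28, None, 13, None, 30]
Inorder traversal: [8, 11, 13, 20, 28, 30, 39, 46]


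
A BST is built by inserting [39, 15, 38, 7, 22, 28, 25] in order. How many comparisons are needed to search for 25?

Search path for 25: 39 -> 15 -> 38 -> 22 -> 28 -> 25
Found: True
Comparisons: 6


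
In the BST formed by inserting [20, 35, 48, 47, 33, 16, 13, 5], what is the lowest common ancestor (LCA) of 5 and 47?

Tree insertion order: [20, 35, 48, 47, 33, 16, 13, 5]
Tree (level-order array): [20, 16, 35, 13, None, 33, 48, 5, None, None, None, 47]
In a BST, the LCA of p=5, q=47 is the first node v on the
root-to-leaf path with p <= v <= q (go left if both < v, right if both > v).
Walk from root:
  at 20: 5 <= 20 <= 47, this is the LCA
LCA = 20


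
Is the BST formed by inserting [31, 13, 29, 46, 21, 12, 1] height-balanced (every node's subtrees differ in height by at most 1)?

Tree (level-order array): [31, 13, 46, 12, 29, None, None, 1, None, 21]
Definition: a tree is height-balanced if, at every node, |h(left) - h(right)| <= 1 (empty subtree has height -1).
Bottom-up per-node check:
  node 1: h_left=-1, h_right=-1, diff=0 [OK], height=0
  node 12: h_left=0, h_right=-1, diff=1 [OK], height=1
  node 21: h_left=-1, h_right=-1, diff=0 [OK], height=0
  node 29: h_left=0, h_right=-1, diff=1 [OK], height=1
  node 13: h_left=1, h_right=1, diff=0 [OK], height=2
  node 46: h_left=-1, h_right=-1, diff=0 [OK], height=0
  node 31: h_left=2, h_right=0, diff=2 [FAIL (|2-0|=2 > 1)], height=3
Node 31 violates the condition: |2 - 0| = 2 > 1.
Result: Not balanced


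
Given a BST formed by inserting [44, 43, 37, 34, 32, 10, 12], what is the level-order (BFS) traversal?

Tree insertion order: [44, 43, 37, 34, 32, 10, 12]
Tree (level-order array): [44, 43, None, 37, None, 34, None, 32, None, 10, None, None, 12]
BFS from the root, enqueuing left then right child of each popped node:
  queue [44] -> pop 44, enqueue [43], visited so far: [44]
  queue [43] -> pop 43, enqueue [37], visited so far: [44, 43]
  queue [37] -> pop 37, enqueue [34], visited so far: [44, 43, 37]
  queue [34] -> pop 34, enqueue [32], visited so far: [44, 43, 37, 34]
  queue [32] -> pop 32, enqueue [10], visited so far: [44, 43, 37, 34, 32]
  queue [10] -> pop 10, enqueue [12], visited so far: [44, 43, 37, 34, 32, 10]
  queue [12] -> pop 12, enqueue [none], visited so far: [44, 43, 37, 34, 32, 10, 12]
Result: [44, 43, 37, 34, 32, 10, 12]


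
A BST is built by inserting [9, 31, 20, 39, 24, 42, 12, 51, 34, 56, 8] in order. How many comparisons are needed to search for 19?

Search path for 19: 9 -> 31 -> 20 -> 12
Found: False
Comparisons: 4


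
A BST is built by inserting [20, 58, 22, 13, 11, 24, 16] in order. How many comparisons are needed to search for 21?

Search path for 21: 20 -> 58 -> 22
Found: False
Comparisons: 3


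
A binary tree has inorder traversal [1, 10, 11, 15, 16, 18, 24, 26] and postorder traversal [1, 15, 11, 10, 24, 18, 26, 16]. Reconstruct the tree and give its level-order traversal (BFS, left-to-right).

Inorder:   [1, 10, 11, 15, 16, 18, 24, 26]
Postorder: [1, 15, 11, 10, 24, 18, 26, 16]
Algorithm: postorder visits root last, so walk postorder right-to-left;
each value is the root of the current inorder slice — split it at that
value, recurse on the right subtree first, then the left.
Recursive splits:
  root=16; inorder splits into left=[1, 10, 11, 15], right=[18, 24, 26]
  root=26; inorder splits into left=[18, 24], right=[]
  root=18; inorder splits into left=[], right=[24]
  root=24; inorder splits into left=[], right=[]
  root=10; inorder splits into left=[1], right=[11, 15]
  root=11; inorder splits into left=[], right=[15]
  root=15; inorder splits into left=[], right=[]
  root=1; inorder splits into left=[], right=[]
Reconstructed level-order: [16, 10, 26, 1, 11, 18, 15, 24]


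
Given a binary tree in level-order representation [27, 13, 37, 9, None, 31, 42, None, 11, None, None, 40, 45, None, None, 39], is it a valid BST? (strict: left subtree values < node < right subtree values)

Level-order array: [27, 13, 37, 9, None, 31, 42, None, 11, None, None, 40, 45, None, None, 39]
Validate using subtree bounds (lo, hi): at each node, require lo < value < hi,
then recurse left with hi=value and right with lo=value.
Preorder trace (stopping at first violation):
  at node 27 with bounds (-inf, +inf): OK
  at node 13 with bounds (-inf, 27): OK
  at node 9 with bounds (-inf, 13): OK
  at node 11 with bounds (9, 13): OK
  at node 37 with bounds (27, +inf): OK
  at node 31 with bounds (27, 37): OK
  at node 42 with bounds (37, +inf): OK
  at node 40 with bounds (37, 42): OK
  at node 39 with bounds (37, 40): OK
  at node 45 with bounds (42, +inf): OK
No violation found at any node.
Result: Valid BST


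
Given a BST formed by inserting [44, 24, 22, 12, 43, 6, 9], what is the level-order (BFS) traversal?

Tree insertion order: [44, 24, 22, 12, 43, 6, 9]
Tree (level-order array): [44, 24, None, 22, 43, 12, None, None, None, 6, None, None, 9]
BFS from the root, enqueuing left then right child of each popped node:
  queue [44] -> pop 44, enqueue [24], visited so far: [44]
  queue [24] -> pop 24, enqueue [22, 43], visited so far: [44, 24]
  queue [22, 43] -> pop 22, enqueue [12], visited so far: [44, 24, 22]
  queue [43, 12] -> pop 43, enqueue [none], visited so far: [44, 24, 22, 43]
  queue [12] -> pop 12, enqueue [6], visited so far: [44, 24, 22, 43, 12]
  queue [6] -> pop 6, enqueue [9], visited so far: [44, 24, 22, 43, 12, 6]
  queue [9] -> pop 9, enqueue [none], visited so far: [44, 24, 22, 43, 12, 6, 9]
Result: [44, 24, 22, 43, 12, 6, 9]


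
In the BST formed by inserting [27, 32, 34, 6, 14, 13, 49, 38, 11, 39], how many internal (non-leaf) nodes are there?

Tree built from: [27, 32, 34, 6, 14, 13, 49, 38, 11, 39]
Tree (level-order array): [27, 6, 32, None, 14, None, 34, 13, None, None, 49, 11, None, 38, None, None, None, None, 39]
Rule: An internal node has at least one child.
Per-node child counts:
  node 27: 2 child(ren)
  node 6: 1 child(ren)
  node 14: 1 child(ren)
  node 13: 1 child(ren)
  node 11: 0 child(ren)
  node 32: 1 child(ren)
  node 34: 1 child(ren)
  node 49: 1 child(ren)
  node 38: 1 child(ren)
  node 39: 0 child(ren)
Matching nodes: [27, 6, 14, 13, 32, 34, 49, 38]
Count of internal (non-leaf) nodes: 8


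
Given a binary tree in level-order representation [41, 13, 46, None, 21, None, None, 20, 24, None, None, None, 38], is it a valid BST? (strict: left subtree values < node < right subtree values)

Level-order array: [41, 13, 46, None, 21, None, None, 20, 24, None, None, None, 38]
Validate using subtree bounds (lo, hi): at each node, require lo < value < hi,
then recurse left with hi=value and right with lo=value.
Preorder trace (stopping at first violation):
  at node 41 with bounds (-inf, +inf): OK
  at node 13 with bounds (-inf, 41): OK
  at node 21 with bounds (13, 41): OK
  at node 20 with bounds (13, 21): OK
  at node 24 with bounds (21, 41): OK
  at node 38 with bounds (24, 41): OK
  at node 46 with bounds (41, +inf): OK
No violation found at any node.
Result: Valid BST


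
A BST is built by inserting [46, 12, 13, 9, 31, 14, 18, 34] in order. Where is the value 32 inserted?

Starting tree (level order): [46, 12, None, 9, 13, None, None, None, 31, 14, 34, None, 18]
Insertion path: 46 -> 12 -> 13 -> 31 -> 34
Result: insert 32 as left child of 34
Final tree (level order): [46, 12, None, 9, 13, None, None, None, 31, 14, 34, None, 18, 32]


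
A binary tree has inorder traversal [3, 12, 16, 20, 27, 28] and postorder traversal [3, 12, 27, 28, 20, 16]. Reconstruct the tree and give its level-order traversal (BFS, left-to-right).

Inorder:   [3, 12, 16, 20, 27, 28]
Postorder: [3, 12, 27, 28, 20, 16]
Algorithm: postorder visits root last, so walk postorder right-to-left;
each value is the root of the current inorder slice — split it at that
value, recurse on the right subtree first, then the left.
Recursive splits:
  root=16; inorder splits into left=[3, 12], right=[20, 27, 28]
  root=20; inorder splits into left=[], right=[27, 28]
  root=28; inorder splits into left=[27], right=[]
  root=27; inorder splits into left=[], right=[]
  root=12; inorder splits into left=[3], right=[]
  root=3; inorder splits into left=[], right=[]
Reconstructed level-order: [16, 12, 20, 3, 28, 27]


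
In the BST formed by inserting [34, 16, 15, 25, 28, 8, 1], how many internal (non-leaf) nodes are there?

Tree built from: [34, 16, 15, 25, 28, 8, 1]
Tree (level-order array): [34, 16, None, 15, 25, 8, None, None, 28, 1]
Rule: An internal node has at least one child.
Per-node child counts:
  node 34: 1 child(ren)
  node 16: 2 child(ren)
  node 15: 1 child(ren)
  node 8: 1 child(ren)
  node 1: 0 child(ren)
  node 25: 1 child(ren)
  node 28: 0 child(ren)
Matching nodes: [34, 16, 15, 8, 25]
Count of internal (non-leaf) nodes: 5


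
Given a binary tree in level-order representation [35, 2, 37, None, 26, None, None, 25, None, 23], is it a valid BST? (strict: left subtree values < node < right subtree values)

Level-order array: [35, 2, 37, None, 26, None, None, 25, None, 23]
Validate using subtree bounds (lo, hi): at each node, require lo < value < hi,
then recurse left with hi=value and right with lo=value.
Preorder trace (stopping at first violation):
  at node 35 with bounds (-inf, +inf): OK
  at node 2 with bounds (-inf, 35): OK
  at node 26 with bounds (2, 35): OK
  at node 25 with bounds (2, 26): OK
  at node 23 with bounds (2, 25): OK
  at node 37 with bounds (35, +inf): OK
No violation found at any node.
Result: Valid BST


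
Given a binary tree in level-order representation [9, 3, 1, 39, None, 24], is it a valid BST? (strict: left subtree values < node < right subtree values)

Level-order array: [9, 3, 1, 39, None, 24]
Validate using subtree bounds (lo, hi): at each node, require lo < value < hi,
then recurse left with hi=value and right with lo=value.
Preorder trace (stopping at first violation):
  at node 9 with bounds (-inf, +inf): OK
  at node 3 with bounds (-inf, 9): OK
  at node 39 with bounds (-inf, 3): VIOLATION
Node 39 violates its bound: not (-inf < 39 < 3).
Result: Not a valid BST


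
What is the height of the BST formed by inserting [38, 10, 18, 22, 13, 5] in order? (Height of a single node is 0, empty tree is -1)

Insertion order: [38, 10, 18, 22, 13, 5]
Tree (level-order array): [38, 10, None, 5, 18, None, None, 13, 22]
Compute height bottom-up (empty subtree = -1):
  height(5) = 1 + max(-1, -1) = 0
  height(13) = 1 + max(-1, -1) = 0
  height(22) = 1 + max(-1, -1) = 0
  height(18) = 1 + max(0, 0) = 1
  height(10) = 1 + max(0, 1) = 2
  height(38) = 1 + max(2, -1) = 3
Height = 3


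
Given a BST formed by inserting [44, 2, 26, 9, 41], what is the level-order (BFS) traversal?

Tree insertion order: [44, 2, 26, 9, 41]
Tree (level-order array): [44, 2, None, None, 26, 9, 41]
BFS from the root, enqueuing left then right child of each popped node:
  queue [44] -> pop 44, enqueue [2], visited so far: [44]
  queue [2] -> pop 2, enqueue [26], visited so far: [44, 2]
  queue [26] -> pop 26, enqueue [9, 41], visited so far: [44, 2, 26]
  queue [9, 41] -> pop 9, enqueue [none], visited so far: [44, 2, 26, 9]
  queue [41] -> pop 41, enqueue [none], visited so far: [44, 2, 26, 9, 41]
Result: [44, 2, 26, 9, 41]


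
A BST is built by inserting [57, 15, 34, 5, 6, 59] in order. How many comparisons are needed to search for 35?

Search path for 35: 57 -> 15 -> 34
Found: False
Comparisons: 3


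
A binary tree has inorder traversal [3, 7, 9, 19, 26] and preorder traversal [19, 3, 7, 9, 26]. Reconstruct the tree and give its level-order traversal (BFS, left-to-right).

Inorder:  [3, 7, 9, 19, 26]
Preorder: [19, 3, 7, 9, 26]
Algorithm: preorder visits root first, so consume preorder in order;
for each root, split the current inorder slice at that value into
left-subtree inorder and right-subtree inorder, then recurse.
Recursive splits:
  root=19; inorder splits into left=[3, 7, 9], right=[26]
  root=3; inorder splits into left=[], right=[7, 9]
  root=7; inorder splits into left=[], right=[9]
  root=9; inorder splits into left=[], right=[]
  root=26; inorder splits into left=[], right=[]
Reconstructed level-order: [19, 3, 26, 7, 9]


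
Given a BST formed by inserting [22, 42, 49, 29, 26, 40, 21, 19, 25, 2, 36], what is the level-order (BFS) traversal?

Tree insertion order: [22, 42, 49, 29, 26, 40, 21, 19, 25, 2, 36]
Tree (level-order array): [22, 21, 42, 19, None, 29, 49, 2, None, 26, 40, None, None, None, None, 25, None, 36]
BFS from the root, enqueuing left then right child of each popped node:
  queue [22] -> pop 22, enqueue [21, 42], visited so far: [22]
  queue [21, 42] -> pop 21, enqueue [19], visited so far: [22, 21]
  queue [42, 19] -> pop 42, enqueue [29, 49], visited so far: [22, 21, 42]
  queue [19, 29, 49] -> pop 19, enqueue [2], visited so far: [22, 21, 42, 19]
  queue [29, 49, 2] -> pop 29, enqueue [26, 40], visited so far: [22, 21, 42, 19, 29]
  queue [49, 2, 26, 40] -> pop 49, enqueue [none], visited so far: [22, 21, 42, 19, 29, 49]
  queue [2, 26, 40] -> pop 2, enqueue [none], visited so far: [22, 21, 42, 19, 29, 49, 2]
  queue [26, 40] -> pop 26, enqueue [25], visited so far: [22, 21, 42, 19, 29, 49, 2, 26]
  queue [40, 25] -> pop 40, enqueue [36], visited so far: [22, 21, 42, 19, 29, 49, 2, 26, 40]
  queue [25, 36] -> pop 25, enqueue [none], visited so far: [22, 21, 42, 19, 29, 49, 2, 26, 40, 25]
  queue [36] -> pop 36, enqueue [none], visited so far: [22, 21, 42, 19, 29, 49, 2, 26, 40, 25, 36]
Result: [22, 21, 42, 19, 29, 49, 2, 26, 40, 25, 36]


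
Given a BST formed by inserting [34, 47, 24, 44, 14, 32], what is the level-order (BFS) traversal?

Tree insertion order: [34, 47, 24, 44, 14, 32]
Tree (level-order array): [34, 24, 47, 14, 32, 44]
BFS from the root, enqueuing left then right child of each popped node:
  queue [34] -> pop 34, enqueue [24, 47], visited so far: [34]
  queue [24, 47] -> pop 24, enqueue [14, 32], visited so far: [34, 24]
  queue [47, 14, 32] -> pop 47, enqueue [44], visited so far: [34, 24, 47]
  queue [14, 32, 44] -> pop 14, enqueue [none], visited so far: [34, 24, 47, 14]
  queue [32, 44] -> pop 32, enqueue [none], visited so far: [34, 24, 47, 14, 32]
  queue [44] -> pop 44, enqueue [none], visited so far: [34, 24, 47, 14, 32, 44]
Result: [34, 24, 47, 14, 32, 44]


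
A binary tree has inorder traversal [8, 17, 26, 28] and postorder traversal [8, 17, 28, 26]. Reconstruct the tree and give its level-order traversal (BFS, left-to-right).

Inorder:   [8, 17, 26, 28]
Postorder: [8, 17, 28, 26]
Algorithm: postorder visits root last, so walk postorder right-to-left;
each value is the root of the current inorder slice — split it at that
value, recurse on the right subtree first, then the left.
Recursive splits:
  root=26; inorder splits into left=[8, 17], right=[28]
  root=28; inorder splits into left=[], right=[]
  root=17; inorder splits into left=[8], right=[]
  root=8; inorder splits into left=[], right=[]
Reconstructed level-order: [26, 17, 28, 8]


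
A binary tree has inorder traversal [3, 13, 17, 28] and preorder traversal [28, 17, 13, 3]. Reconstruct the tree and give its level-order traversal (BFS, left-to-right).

Inorder:  [3, 13, 17, 28]
Preorder: [28, 17, 13, 3]
Algorithm: preorder visits root first, so consume preorder in order;
for each root, split the current inorder slice at that value into
left-subtree inorder and right-subtree inorder, then recurse.
Recursive splits:
  root=28; inorder splits into left=[3, 13, 17], right=[]
  root=17; inorder splits into left=[3, 13], right=[]
  root=13; inorder splits into left=[3], right=[]
  root=3; inorder splits into left=[], right=[]
Reconstructed level-order: [28, 17, 13, 3]


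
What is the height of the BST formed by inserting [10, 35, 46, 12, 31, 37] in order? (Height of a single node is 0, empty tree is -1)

Insertion order: [10, 35, 46, 12, 31, 37]
Tree (level-order array): [10, None, 35, 12, 46, None, 31, 37]
Compute height bottom-up (empty subtree = -1):
  height(31) = 1 + max(-1, -1) = 0
  height(12) = 1 + max(-1, 0) = 1
  height(37) = 1 + max(-1, -1) = 0
  height(46) = 1 + max(0, -1) = 1
  height(35) = 1 + max(1, 1) = 2
  height(10) = 1 + max(-1, 2) = 3
Height = 3


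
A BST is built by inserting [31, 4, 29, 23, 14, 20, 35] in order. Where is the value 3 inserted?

Starting tree (level order): [31, 4, 35, None, 29, None, None, 23, None, 14, None, None, 20]
Insertion path: 31 -> 4
Result: insert 3 as left child of 4
Final tree (level order): [31, 4, 35, 3, 29, None, None, None, None, 23, None, 14, None, None, 20]
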